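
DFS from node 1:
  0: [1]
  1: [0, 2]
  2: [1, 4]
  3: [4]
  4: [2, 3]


Visit 1, push [2, 0]
Visit 0, push []
Visit 2, push [4]
Visit 4, push [3]
Visit 3, push []

DFS order: [1, 0, 2, 4, 3]


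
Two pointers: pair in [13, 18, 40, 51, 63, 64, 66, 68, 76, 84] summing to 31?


lo=0(13)+hi=9(84)=97
lo=0(13)+hi=8(76)=89
lo=0(13)+hi=7(68)=81
lo=0(13)+hi=6(66)=79
lo=0(13)+hi=5(64)=77
lo=0(13)+hi=4(63)=76
lo=0(13)+hi=3(51)=64
lo=0(13)+hi=2(40)=53
lo=0(13)+hi=1(18)=31

Yes: 13+18=31


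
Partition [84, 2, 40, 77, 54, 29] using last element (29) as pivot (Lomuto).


Pivot: 29
  2 <= 29: swap -> [2, 84, 40, 77, 54, 29]
Place pivot at 1: [2, 29, 40, 77, 54, 84]

Partitioned: [2, 29, 40, 77, 54, 84]


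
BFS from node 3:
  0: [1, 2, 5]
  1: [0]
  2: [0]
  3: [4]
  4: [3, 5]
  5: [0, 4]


Visit 3, enqueue [4]
Visit 4, enqueue [5]
Visit 5, enqueue [0]
Visit 0, enqueue [1, 2]
Visit 1, enqueue []
Visit 2, enqueue []

BFS order: [3, 4, 5, 0, 1, 2]


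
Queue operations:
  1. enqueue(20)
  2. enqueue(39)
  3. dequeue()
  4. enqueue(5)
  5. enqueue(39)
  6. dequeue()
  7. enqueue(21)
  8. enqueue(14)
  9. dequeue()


enqueue(20) -> [20]
enqueue(39) -> [20, 39]
dequeue()->20, [39]
enqueue(5) -> [39, 5]
enqueue(39) -> [39, 5, 39]
dequeue()->39, [5, 39]
enqueue(21) -> [5, 39, 21]
enqueue(14) -> [5, 39, 21, 14]
dequeue()->5, [39, 21, 14]

Final queue: [39, 21, 14]


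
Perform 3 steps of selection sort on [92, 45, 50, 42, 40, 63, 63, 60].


Initial: [92, 45, 50, 42, 40, 63, 63, 60]
Step 1: min=40 at 4
  Swap: [40, 45, 50, 42, 92, 63, 63, 60]
Step 2: min=42 at 3
  Swap: [40, 42, 50, 45, 92, 63, 63, 60]
Step 3: min=45 at 3
  Swap: [40, 42, 45, 50, 92, 63, 63, 60]

After 3 steps: [40, 42, 45, 50, 92, 63, 63, 60]


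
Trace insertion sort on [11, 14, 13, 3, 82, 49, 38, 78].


Initial: [11, 14, 13, 3, 82, 49, 38, 78]
Insert 14: [11, 14, 13, 3, 82, 49, 38, 78]
Insert 13: [11, 13, 14, 3, 82, 49, 38, 78]
Insert 3: [3, 11, 13, 14, 82, 49, 38, 78]
Insert 82: [3, 11, 13, 14, 82, 49, 38, 78]
Insert 49: [3, 11, 13, 14, 49, 82, 38, 78]
Insert 38: [3, 11, 13, 14, 38, 49, 82, 78]
Insert 78: [3, 11, 13, 14, 38, 49, 78, 82]

Sorted: [3, 11, 13, 14, 38, 49, 78, 82]


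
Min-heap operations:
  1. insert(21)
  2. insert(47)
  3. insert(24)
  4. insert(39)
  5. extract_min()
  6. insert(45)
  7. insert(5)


insert(21) -> [21]
insert(47) -> [21, 47]
insert(24) -> [21, 47, 24]
insert(39) -> [21, 39, 24, 47]
extract_min()->21, [24, 39, 47]
insert(45) -> [24, 39, 47, 45]
insert(5) -> [5, 24, 47, 45, 39]

Final heap: [5, 24, 47, 45, 39]


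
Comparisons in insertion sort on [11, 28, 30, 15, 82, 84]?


Algorithm: insertion sort
Input: [11, 28, 30, 15, 82, 84]
Sorted: [11, 15, 28, 30, 82, 84]

7


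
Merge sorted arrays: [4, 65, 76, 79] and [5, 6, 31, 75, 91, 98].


Take 4 from A
Take 5 from B
Take 6 from B
Take 31 from B
Take 65 from A
Take 75 from B
Take 76 from A
Take 79 from A

Merged: [4, 5, 6, 31, 65, 75, 76, 79, 91, 98]


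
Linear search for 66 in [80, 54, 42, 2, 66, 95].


i=0: 80!=66
i=1: 54!=66
i=2: 42!=66
i=3: 2!=66
i=4: 66==66 found!

Found at 4, 5 comps


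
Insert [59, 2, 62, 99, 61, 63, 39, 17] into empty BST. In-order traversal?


Insert 59: root
Insert 2: L from 59
Insert 62: R from 59
Insert 99: R from 59 -> R from 62
Insert 61: R from 59 -> L from 62
Insert 63: R from 59 -> R from 62 -> L from 99
Insert 39: L from 59 -> R from 2
Insert 17: L from 59 -> R from 2 -> L from 39

In-order: [2, 17, 39, 59, 61, 62, 63, 99]


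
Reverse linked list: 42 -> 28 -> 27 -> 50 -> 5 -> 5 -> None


Step 1: curr=42, set curr.next=prev(None) | reversed so far: 42
Step 2: curr=28, set curr.next=prev(42) | reversed so far: 28 -> 42
Step 3: curr=27, set curr.next=prev(28) | reversed so far: 27 -> 28 -> 42
Step 4: curr=50, set curr.next=prev(27) | reversed so far: 50 -> 27 -> 28 -> 42
Step 5: curr=5, set curr.next=prev(50) | reversed so far: 5 -> 50 -> 27 -> 28 -> 42
Step 6: curr=5, set curr.next=prev(5) | reversed so far: 5 -> 5 -> 50 -> 27 -> 28 -> 42

5 -> 5 -> 50 -> 27 -> 28 -> 42 -> None


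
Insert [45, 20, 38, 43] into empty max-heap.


Insert 45: [45]
Insert 20: [45, 20]
Insert 38: [45, 20, 38]
Insert 43: [45, 43, 38, 20]

Final heap: [45, 43, 38, 20]


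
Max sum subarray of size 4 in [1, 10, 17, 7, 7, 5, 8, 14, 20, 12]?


[0:4]: 35
[1:5]: 41
[2:6]: 36
[3:7]: 27
[4:8]: 34
[5:9]: 47
[6:10]: 54

Max: 54 at [6:10]


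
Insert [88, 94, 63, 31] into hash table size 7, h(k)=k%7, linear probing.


Insert 88: h=4 -> slot 4
Insert 94: h=3 -> slot 3
Insert 63: h=0 -> slot 0
Insert 31: h=3, 2 probes -> slot 5

Table: [63, None, None, 94, 88, 31, None]


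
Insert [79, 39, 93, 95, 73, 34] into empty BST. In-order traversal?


Insert 79: root
Insert 39: L from 79
Insert 93: R from 79
Insert 95: R from 79 -> R from 93
Insert 73: L from 79 -> R from 39
Insert 34: L from 79 -> L from 39

In-order: [34, 39, 73, 79, 93, 95]


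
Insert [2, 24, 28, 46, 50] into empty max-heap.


Insert 2: [2]
Insert 24: [24, 2]
Insert 28: [28, 2, 24]
Insert 46: [46, 28, 24, 2]
Insert 50: [50, 46, 24, 2, 28]

Final heap: [50, 46, 24, 2, 28]


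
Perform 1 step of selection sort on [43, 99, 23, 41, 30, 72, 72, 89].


Initial: [43, 99, 23, 41, 30, 72, 72, 89]
Step 1: min=23 at 2
  Swap: [23, 99, 43, 41, 30, 72, 72, 89]

After 1 step: [23, 99, 43, 41, 30, 72, 72, 89]


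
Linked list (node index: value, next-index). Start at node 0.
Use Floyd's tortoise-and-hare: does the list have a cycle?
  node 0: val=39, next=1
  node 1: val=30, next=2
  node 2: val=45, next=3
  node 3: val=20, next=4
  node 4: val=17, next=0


Floyd's tortoise (slow, +1) and hare (fast, +2):
  init: slow=0, fast=0
  step 1: slow=1, fast=2
  step 2: slow=2, fast=4
  step 3: slow=3, fast=1
  step 4: slow=4, fast=3
  step 5: slow=0, fast=0
  slow == fast at node 0: cycle detected

Cycle: yes


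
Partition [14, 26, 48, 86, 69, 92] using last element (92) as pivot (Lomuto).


Pivot: 92
  14 <= 92: advance i (no swap)
  26 <= 92: advance i (no swap)
  48 <= 92: advance i (no swap)
  86 <= 92: advance i (no swap)
  69 <= 92: advance i (no swap)
Place pivot at 5: [14, 26, 48, 86, 69, 92]

Partitioned: [14, 26, 48, 86, 69, 92]


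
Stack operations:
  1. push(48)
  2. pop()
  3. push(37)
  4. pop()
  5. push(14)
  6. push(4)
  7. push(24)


push(48) -> [48]
pop()->48, []
push(37) -> [37]
pop()->37, []
push(14) -> [14]
push(4) -> [14, 4]
push(24) -> [14, 4, 24]

Final stack: [14, 4, 24]


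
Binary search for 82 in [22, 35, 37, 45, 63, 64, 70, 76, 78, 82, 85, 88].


Step 1: lo=0, hi=11, mid=5, val=64
Step 2: lo=6, hi=11, mid=8, val=78
Step 3: lo=9, hi=11, mid=10, val=85
Step 4: lo=9, hi=9, mid=9, val=82

Found at index 9


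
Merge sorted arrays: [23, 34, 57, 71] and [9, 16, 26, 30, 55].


Take 9 from B
Take 16 from B
Take 23 from A
Take 26 from B
Take 30 from B
Take 34 from A
Take 55 from B

Merged: [9, 16, 23, 26, 30, 34, 55, 57, 71]


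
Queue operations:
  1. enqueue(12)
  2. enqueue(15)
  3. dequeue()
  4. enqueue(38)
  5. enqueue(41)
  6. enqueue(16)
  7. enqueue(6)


enqueue(12) -> [12]
enqueue(15) -> [12, 15]
dequeue()->12, [15]
enqueue(38) -> [15, 38]
enqueue(41) -> [15, 38, 41]
enqueue(16) -> [15, 38, 41, 16]
enqueue(6) -> [15, 38, 41, 16, 6]

Final queue: [15, 38, 41, 16, 6]


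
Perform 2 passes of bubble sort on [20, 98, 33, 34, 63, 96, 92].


Initial: [20, 98, 33, 34, 63, 96, 92]
Pass 1: [20, 33, 34, 63, 96, 92, 98] (5 swaps)
Pass 2: [20, 33, 34, 63, 92, 96, 98] (1 swaps)

After 2 passes: [20, 33, 34, 63, 92, 96, 98]


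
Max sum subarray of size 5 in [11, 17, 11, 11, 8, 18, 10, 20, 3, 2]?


[0:5]: 58
[1:6]: 65
[2:7]: 58
[3:8]: 67
[4:9]: 59
[5:10]: 53

Max: 67 at [3:8]


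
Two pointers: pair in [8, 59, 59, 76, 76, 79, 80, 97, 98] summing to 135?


lo=0(8)+hi=8(98)=106
lo=1(59)+hi=8(98)=157
lo=1(59)+hi=7(97)=156
lo=1(59)+hi=6(80)=139
lo=1(59)+hi=5(79)=138
lo=1(59)+hi=4(76)=135

Yes: 59+76=135


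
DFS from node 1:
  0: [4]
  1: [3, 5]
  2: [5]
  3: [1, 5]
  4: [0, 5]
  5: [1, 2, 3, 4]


Visit 1, push [5, 3]
Visit 3, push [5]
Visit 5, push [4, 2]
Visit 2, push []
Visit 4, push [0]
Visit 0, push []

DFS order: [1, 3, 5, 2, 4, 0]


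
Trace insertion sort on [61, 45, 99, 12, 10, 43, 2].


Initial: [61, 45, 99, 12, 10, 43, 2]
Insert 45: [45, 61, 99, 12, 10, 43, 2]
Insert 99: [45, 61, 99, 12, 10, 43, 2]
Insert 12: [12, 45, 61, 99, 10, 43, 2]
Insert 10: [10, 12, 45, 61, 99, 43, 2]
Insert 43: [10, 12, 43, 45, 61, 99, 2]
Insert 2: [2, 10, 12, 43, 45, 61, 99]

Sorted: [2, 10, 12, 43, 45, 61, 99]


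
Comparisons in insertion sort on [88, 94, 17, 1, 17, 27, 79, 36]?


Algorithm: insertion sort
Input: [88, 94, 17, 1, 17, 27, 79, 36]
Sorted: [1, 17, 17, 27, 36, 79, 88, 94]

19


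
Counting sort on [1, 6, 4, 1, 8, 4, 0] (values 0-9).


Input: [1, 6, 4, 1, 8, 4, 0]
Counts: [1, 2, 0, 0, 2, 0, 1, 0, 1, 0]

Sorted: [0, 1, 1, 4, 4, 6, 8]


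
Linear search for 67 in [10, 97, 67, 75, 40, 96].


i=0: 10!=67
i=1: 97!=67
i=2: 67==67 found!

Found at 2, 3 comps


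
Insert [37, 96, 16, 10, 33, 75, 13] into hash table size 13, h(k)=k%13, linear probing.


Insert 37: h=11 -> slot 11
Insert 96: h=5 -> slot 5
Insert 16: h=3 -> slot 3
Insert 10: h=10 -> slot 10
Insert 33: h=7 -> slot 7
Insert 75: h=10, 2 probes -> slot 12
Insert 13: h=0 -> slot 0

Table: [13, None, None, 16, None, 96, None, 33, None, None, 10, 37, 75]


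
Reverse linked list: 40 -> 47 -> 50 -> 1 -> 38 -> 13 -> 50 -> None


Step 1: curr=40, set curr.next=prev(None) | reversed so far: 40
Step 2: curr=47, set curr.next=prev(40) | reversed so far: 47 -> 40
Step 3: curr=50, set curr.next=prev(47) | reversed so far: 50 -> 47 -> 40
Step 4: curr=1, set curr.next=prev(50) | reversed so far: 1 -> 50 -> 47 -> 40
Step 5: curr=38, set curr.next=prev(1) | reversed so far: 38 -> 1 -> 50 -> 47 -> 40
Step 6: curr=13, set curr.next=prev(38) | reversed so far: 13 -> 38 -> 1 -> 50 -> 47 -> 40
Step 7: curr=50, set curr.next=prev(13) | reversed so far: 50 -> 13 -> 38 -> 1 -> 50 -> 47 -> 40

50 -> 13 -> 38 -> 1 -> 50 -> 47 -> 40 -> None


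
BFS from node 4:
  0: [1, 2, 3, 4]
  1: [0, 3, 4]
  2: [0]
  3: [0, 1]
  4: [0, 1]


Visit 4, enqueue [0, 1]
Visit 0, enqueue [2, 3]
Visit 1, enqueue []
Visit 2, enqueue []
Visit 3, enqueue []

BFS order: [4, 0, 1, 2, 3]


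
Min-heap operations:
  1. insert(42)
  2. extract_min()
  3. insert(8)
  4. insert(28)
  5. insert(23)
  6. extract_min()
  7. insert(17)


insert(42) -> [42]
extract_min()->42, []
insert(8) -> [8]
insert(28) -> [8, 28]
insert(23) -> [8, 28, 23]
extract_min()->8, [23, 28]
insert(17) -> [17, 28, 23]

Final heap: [17, 28, 23]


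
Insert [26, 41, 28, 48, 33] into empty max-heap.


Insert 26: [26]
Insert 41: [41, 26]
Insert 28: [41, 26, 28]
Insert 48: [48, 41, 28, 26]
Insert 33: [48, 41, 28, 26, 33]

Final heap: [48, 41, 28, 26, 33]


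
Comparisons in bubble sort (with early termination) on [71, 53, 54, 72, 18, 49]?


Algorithm: bubble sort (with early termination)
Input: [71, 53, 54, 72, 18, 49]
Sorted: [18, 49, 53, 54, 71, 72]

15


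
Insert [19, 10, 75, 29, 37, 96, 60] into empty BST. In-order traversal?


Insert 19: root
Insert 10: L from 19
Insert 75: R from 19
Insert 29: R from 19 -> L from 75
Insert 37: R from 19 -> L from 75 -> R from 29
Insert 96: R from 19 -> R from 75
Insert 60: R from 19 -> L from 75 -> R from 29 -> R from 37

In-order: [10, 19, 29, 37, 60, 75, 96]


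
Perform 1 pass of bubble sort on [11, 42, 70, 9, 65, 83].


Initial: [11, 42, 70, 9, 65, 83]
Pass 1: [11, 42, 9, 65, 70, 83] (2 swaps)

After 1 pass: [11, 42, 9, 65, 70, 83]


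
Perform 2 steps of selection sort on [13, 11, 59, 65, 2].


Initial: [13, 11, 59, 65, 2]
Step 1: min=2 at 4
  Swap: [2, 11, 59, 65, 13]
Step 2: min=11 at 1
  Swap: [2, 11, 59, 65, 13]

After 2 steps: [2, 11, 59, 65, 13]


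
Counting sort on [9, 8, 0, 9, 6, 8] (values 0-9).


Input: [9, 8, 0, 9, 6, 8]
Counts: [1, 0, 0, 0, 0, 0, 1, 0, 2, 2]

Sorted: [0, 6, 8, 8, 9, 9]


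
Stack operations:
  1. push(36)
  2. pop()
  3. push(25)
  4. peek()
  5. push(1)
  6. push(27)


push(36) -> [36]
pop()->36, []
push(25) -> [25]
peek()->25
push(1) -> [25, 1]
push(27) -> [25, 1, 27]

Final stack: [25, 1, 27]


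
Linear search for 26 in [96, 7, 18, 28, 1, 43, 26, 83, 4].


i=0: 96!=26
i=1: 7!=26
i=2: 18!=26
i=3: 28!=26
i=4: 1!=26
i=5: 43!=26
i=6: 26==26 found!

Found at 6, 7 comps


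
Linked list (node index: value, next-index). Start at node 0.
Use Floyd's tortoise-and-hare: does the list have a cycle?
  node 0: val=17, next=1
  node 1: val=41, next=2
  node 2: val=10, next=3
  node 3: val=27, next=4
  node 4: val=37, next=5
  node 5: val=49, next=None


Floyd's tortoise (slow, +1) and hare (fast, +2):
  init: slow=0, fast=0
  step 1: slow=1, fast=2
  step 2: slow=2, fast=4
  step 3: fast 4->5->None, no cycle

Cycle: no


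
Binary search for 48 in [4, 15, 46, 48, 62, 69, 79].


Step 1: lo=0, hi=6, mid=3, val=48

Found at index 3


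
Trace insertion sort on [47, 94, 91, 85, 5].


Initial: [47, 94, 91, 85, 5]
Insert 94: [47, 94, 91, 85, 5]
Insert 91: [47, 91, 94, 85, 5]
Insert 85: [47, 85, 91, 94, 5]
Insert 5: [5, 47, 85, 91, 94]

Sorted: [5, 47, 85, 91, 94]


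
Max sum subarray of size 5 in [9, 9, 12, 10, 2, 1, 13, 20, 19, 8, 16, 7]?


[0:5]: 42
[1:6]: 34
[2:7]: 38
[3:8]: 46
[4:9]: 55
[5:10]: 61
[6:11]: 76
[7:12]: 70

Max: 76 at [6:11]


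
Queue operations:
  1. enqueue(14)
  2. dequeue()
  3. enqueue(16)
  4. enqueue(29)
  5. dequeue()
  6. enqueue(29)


enqueue(14) -> [14]
dequeue()->14, []
enqueue(16) -> [16]
enqueue(29) -> [16, 29]
dequeue()->16, [29]
enqueue(29) -> [29, 29]

Final queue: [29, 29]


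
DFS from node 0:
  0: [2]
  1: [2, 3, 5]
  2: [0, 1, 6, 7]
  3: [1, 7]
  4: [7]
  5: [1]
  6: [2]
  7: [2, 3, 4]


Visit 0, push [2]
Visit 2, push [7, 6, 1]
Visit 1, push [5, 3]
Visit 3, push [7]
Visit 7, push [4]
Visit 4, push []
Visit 5, push []
Visit 6, push []

DFS order: [0, 2, 1, 3, 7, 4, 5, 6]


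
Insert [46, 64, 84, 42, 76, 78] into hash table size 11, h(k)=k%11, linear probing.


Insert 46: h=2 -> slot 2
Insert 64: h=9 -> slot 9
Insert 84: h=7 -> slot 7
Insert 42: h=9, 1 probes -> slot 10
Insert 76: h=10, 1 probes -> slot 0
Insert 78: h=1 -> slot 1

Table: [76, 78, 46, None, None, None, None, 84, None, 64, 42]


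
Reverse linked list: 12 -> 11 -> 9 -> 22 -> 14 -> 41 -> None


Step 1: curr=12, set curr.next=prev(None) | reversed so far: 12
Step 2: curr=11, set curr.next=prev(12) | reversed so far: 11 -> 12
Step 3: curr=9, set curr.next=prev(11) | reversed so far: 9 -> 11 -> 12
Step 4: curr=22, set curr.next=prev(9) | reversed so far: 22 -> 9 -> 11 -> 12
Step 5: curr=14, set curr.next=prev(22) | reversed so far: 14 -> 22 -> 9 -> 11 -> 12
Step 6: curr=41, set curr.next=prev(14) | reversed so far: 41 -> 14 -> 22 -> 9 -> 11 -> 12

41 -> 14 -> 22 -> 9 -> 11 -> 12 -> None


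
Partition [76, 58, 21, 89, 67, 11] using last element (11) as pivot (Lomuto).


Pivot: 11
Place pivot at 0: [11, 58, 21, 89, 67, 76]

Partitioned: [11, 58, 21, 89, 67, 76]


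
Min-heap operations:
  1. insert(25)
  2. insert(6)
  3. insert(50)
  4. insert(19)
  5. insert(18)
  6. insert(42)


insert(25) -> [25]
insert(6) -> [6, 25]
insert(50) -> [6, 25, 50]
insert(19) -> [6, 19, 50, 25]
insert(18) -> [6, 18, 50, 25, 19]
insert(42) -> [6, 18, 42, 25, 19, 50]

Final heap: [6, 18, 42, 25, 19, 50]


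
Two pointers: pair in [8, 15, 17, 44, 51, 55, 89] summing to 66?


lo=0(8)+hi=6(89)=97
lo=0(8)+hi=5(55)=63
lo=1(15)+hi=5(55)=70
lo=1(15)+hi=4(51)=66

Yes: 15+51=66


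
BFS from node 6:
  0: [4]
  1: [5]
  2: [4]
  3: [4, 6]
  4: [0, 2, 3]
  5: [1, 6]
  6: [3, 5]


Visit 6, enqueue [3, 5]
Visit 3, enqueue [4]
Visit 5, enqueue [1]
Visit 4, enqueue [0, 2]
Visit 1, enqueue []
Visit 0, enqueue []
Visit 2, enqueue []

BFS order: [6, 3, 5, 4, 1, 0, 2]


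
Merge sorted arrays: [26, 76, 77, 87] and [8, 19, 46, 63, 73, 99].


Take 8 from B
Take 19 from B
Take 26 from A
Take 46 from B
Take 63 from B
Take 73 from B
Take 76 from A
Take 77 from A
Take 87 from A

Merged: [8, 19, 26, 46, 63, 73, 76, 77, 87, 99]


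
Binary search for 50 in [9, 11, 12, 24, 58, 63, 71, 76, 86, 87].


Step 1: lo=0, hi=9, mid=4, val=58
Step 2: lo=0, hi=3, mid=1, val=11
Step 3: lo=2, hi=3, mid=2, val=12
Step 4: lo=3, hi=3, mid=3, val=24

Not found


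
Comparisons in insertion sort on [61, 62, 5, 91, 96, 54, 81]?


Algorithm: insertion sort
Input: [61, 62, 5, 91, 96, 54, 81]
Sorted: [5, 54, 61, 62, 81, 91, 96]

13


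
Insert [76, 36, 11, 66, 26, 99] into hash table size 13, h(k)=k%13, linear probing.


Insert 76: h=11 -> slot 11
Insert 36: h=10 -> slot 10
Insert 11: h=11, 1 probes -> slot 12
Insert 66: h=1 -> slot 1
Insert 26: h=0 -> slot 0
Insert 99: h=8 -> slot 8

Table: [26, 66, None, None, None, None, None, None, 99, None, 36, 76, 11]


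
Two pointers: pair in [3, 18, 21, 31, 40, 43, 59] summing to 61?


lo=0(3)+hi=6(59)=62
lo=0(3)+hi=5(43)=46
lo=1(18)+hi=5(43)=61

Yes: 18+43=61


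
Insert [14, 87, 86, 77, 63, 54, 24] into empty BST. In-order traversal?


Insert 14: root
Insert 87: R from 14
Insert 86: R from 14 -> L from 87
Insert 77: R from 14 -> L from 87 -> L from 86
Insert 63: R from 14 -> L from 87 -> L from 86 -> L from 77
Insert 54: R from 14 -> L from 87 -> L from 86 -> L from 77 -> L from 63
Insert 24: R from 14 -> L from 87 -> L from 86 -> L from 77 -> L from 63 -> L from 54

In-order: [14, 24, 54, 63, 77, 86, 87]


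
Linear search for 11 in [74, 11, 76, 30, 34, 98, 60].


i=0: 74!=11
i=1: 11==11 found!

Found at 1, 2 comps


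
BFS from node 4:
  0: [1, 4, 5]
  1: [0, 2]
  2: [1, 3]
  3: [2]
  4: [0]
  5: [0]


Visit 4, enqueue [0]
Visit 0, enqueue [1, 5]
Visit 1, enqueue [2]
Visit 5, enqueue []
Visit 2, enqueue [3]
Visit 3, enqueue []

BFS order: [4, 0, 1, 5, 2, 3]


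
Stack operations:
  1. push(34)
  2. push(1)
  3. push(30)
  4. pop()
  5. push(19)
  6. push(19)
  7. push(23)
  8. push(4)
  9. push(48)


push(34) -> [34]
push(1) -> [34, 1]
push(30) -> [34, 1, 30]
pop()->30, [34, 1]
push(19) -> [34, 1, 19]
push(19) -> [34, 1, 19, 19]
push(23) -> [34, 1, 19, 19, 23]
push(4) -> [34, 1, 19, 19, 23, 4]
push(48) -> [34, 1, 19, 19, 23, 4, 48]

Final stack: [34, 1, 19, 19, 23, 4, 48]


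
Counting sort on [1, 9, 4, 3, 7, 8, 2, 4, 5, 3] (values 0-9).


Input: [1, 9, 4, 3, 7, 8, 2, 4, 5, 3]
Counts: [0, 1, 1, 2, 2, 1, 0, 1, 1, 1]

Sorted: [1, 2, 3, 3, 4, 4, 5, 7, 8, 9]


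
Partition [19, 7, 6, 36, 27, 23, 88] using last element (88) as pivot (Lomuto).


Pivot: 88
  19 <= 88: advance i (no swap)
  7 <= 88: advance i (no swap)
  6 <= 88: advance i (no swap)
  36 <= 88: advance i (no swap)
  27 <= 88: advance i (no swap)
  23 <= 88: advance i (no swap)
Place pivot at 6: [19, 7, 6, 36, 27, 23, 88]

Partitioned: [19, 7, 6, 36, 27, 23, 88]


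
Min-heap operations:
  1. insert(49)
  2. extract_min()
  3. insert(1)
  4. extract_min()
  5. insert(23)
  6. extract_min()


insert(49) -> [49]
extract_min()->49, []
insert(1) -> [1]
extract_min()->1, []
insert(23) -> [23]
extract_min()->23, []

Final heap: []


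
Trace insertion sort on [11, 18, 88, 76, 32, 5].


Initial: [11, 18, 88, 76, 32, 5]
Insert 18: [11, 18, 88, 76, 32, 5]
Insert 88: [11, 18, 88, 76, 32, 5]
Insert 76: [11, 18, 76, 88, 32, 5]
Insert 32: [11, 18, 32, 76, 88, 5]
Insert 5: [5, 11, 18, 32, 76, 88]

Sorted: [5, 11, 18, 32, 76, 88]


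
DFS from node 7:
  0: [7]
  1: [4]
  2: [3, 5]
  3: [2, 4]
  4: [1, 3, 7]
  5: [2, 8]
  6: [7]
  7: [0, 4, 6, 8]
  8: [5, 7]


Visit 7, push [8, 6, 4, 0]
Visit 0, push []
Visit 4, push [3, 1]
Visit 1, push []
Visit 3, push [2]
Visit 2, push [5]
Visit 5, push [8]
Visit 8, push []
Visit 6, push []

DFS order: [7, 0, 4, 1, 3, 2, 5, 8, 6]


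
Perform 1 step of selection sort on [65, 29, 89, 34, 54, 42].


Initial: [65, 29, 89, 34, 54, 42]
Step 1: min=29 at 1
  Swap: [29, 65, 89, 34, 54, 42]

After 1 step: [29, 65, 89, 34, 54, 42]


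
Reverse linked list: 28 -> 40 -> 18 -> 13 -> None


Step 1: curr=28, set curr.next=prev(None) | reversed so far: 28
Step 2: curr=40, set curr.next=prev(28) | reversed so far: 40 -> 28
Step 3: curr=18, set curr.next=prev(40) | reversed so far: 18 -> 40 -> 28
Step 4: curr=13, set curr.next=prev(18) | reversed so far: 13 -> 18 -> 40 -> 28

13 -> 18 -> 40 -> 28 -> None


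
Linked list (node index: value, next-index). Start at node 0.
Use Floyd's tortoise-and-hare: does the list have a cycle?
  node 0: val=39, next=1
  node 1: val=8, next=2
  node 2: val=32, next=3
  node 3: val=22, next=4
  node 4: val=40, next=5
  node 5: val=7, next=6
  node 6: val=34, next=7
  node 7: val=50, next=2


Floyd's tortoise (slow, +1) and hare (fast, +2):
  init: slow=0, fast=0
  step 1: slow=1, fast=2
  step 2: slow=2, fast=4
  step 3: slow=3, fast=6
  step 4: slow=4, fast=2
  step 5: slow=5, fast=4
  step 6: slow=6, fast=6
  slow == fast at node 6: cycle detected

Cycle: yes


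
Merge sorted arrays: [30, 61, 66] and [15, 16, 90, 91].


Take 15 from B
Take 16 from B
Take 30 from A
Take 61 from A
Take 66 from A

Merged: [15, 16, 30, 61, 66, 90, 91]


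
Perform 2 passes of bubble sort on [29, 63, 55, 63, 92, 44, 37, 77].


Initial: [29, 63, 55, 63, 92, 44, 37, 77]
Pass 1: [29, 55, 63, 63, 44, 37, 77, 92] (4 swaps)
Pass 2: [29, 55, 63, 44, 37, 63, 77, 92] (2 swaps)

After 2 passes: [29, 55, 63, 44, 37, 63, 77, 92]


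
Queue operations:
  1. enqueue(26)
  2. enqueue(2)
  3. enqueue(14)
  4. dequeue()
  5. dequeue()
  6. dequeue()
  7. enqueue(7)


enqueue(26) -> [26]
enqueue(2) -> [26, 2]
enqueue(14) -> [26, 2, 14]
dequeue()->26, [2, 14]
dequeue()->2, [14]
dequeue()->14, []
enqueue(7) -> [7]

Final queue: [7]


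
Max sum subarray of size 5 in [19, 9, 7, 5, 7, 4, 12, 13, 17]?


[0:5]: 47
[1:6]: 32
[2:7]: 35
[3:8]: 41
[4:9]: 53

Max: 53 at [4:9]


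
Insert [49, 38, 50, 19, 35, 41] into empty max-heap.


Insert 49: [49]
Insert 38: [49, 38]
Insert 50: [50, 38, 49]
Insert 19: [50, 38, 49, 19]
Insert 35: [50, 38, 49, 19, 35]
Insert 41: [50, 38, 49, 19, 35, 41]

Final heap: [50, 38, 49, 19, 35, 41]


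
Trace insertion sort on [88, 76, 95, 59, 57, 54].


Initial: [88, 76, 95, 59, 57, 54]
Insert 76: [76, 88, 95, 59, 57, 54]
Insert 95: [76, 88, 95, 59, 57, 54]
Insert 59: [59, 76, 88, 95, 57, 54]
Insert 57: [57, 59, 76, 88, 95, 54]
Insert 54: [54, 57, 59, 76, 88, 95]

Sorted: [54, 57, 59, 76, 88, 95]


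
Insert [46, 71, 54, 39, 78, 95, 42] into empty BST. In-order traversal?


Insert 46: root
Insert 71: R from 46
Insert 54: R from 46 -> L from 71
Insert 39: L from 46
Insert 78: R from 46 -> R from 71
Insert 95: R from 46 -> R from 71 -> R from 78
Insert 42: L from 46 -> R from 39

In-order: [39, 42, 46, 54, 71, 78, 95]


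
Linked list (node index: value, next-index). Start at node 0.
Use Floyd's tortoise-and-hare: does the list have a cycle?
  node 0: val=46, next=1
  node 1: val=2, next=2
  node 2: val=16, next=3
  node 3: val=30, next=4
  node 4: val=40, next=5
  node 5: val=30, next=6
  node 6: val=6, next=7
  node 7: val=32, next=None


Floyd's tortoise (slow, +1) and hare (fast, +2):
  init: slow=0, fast=0
  step 1: slow=1, fast=2
  step 2: slow=2, fast=4
  step 3: slow=3, fast=6
  step 4: fast 6->7->None, no cycle

Cycle: no


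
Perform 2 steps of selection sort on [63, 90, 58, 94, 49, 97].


Initial: [63, 90, 58, 94, 49, 97]
Step 1: min=49 at 4
  Swap: [49, 90, 58, 94, 63, 97]
Step 2: min=58 at 2
  Swap: [49, 58, 90, 94, 63, 97]

After 2 steps: [49, 58, 90, 94, 63, 97]


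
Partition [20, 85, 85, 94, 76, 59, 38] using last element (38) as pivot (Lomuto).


Pivot: 38
  20 <= 38: advance i (no swap)
Place pivot at 1: [20, 38, 85, 94, 76, 59, 85]

Partitioned: [20, 38, 85, 94, 76, 59, 85]


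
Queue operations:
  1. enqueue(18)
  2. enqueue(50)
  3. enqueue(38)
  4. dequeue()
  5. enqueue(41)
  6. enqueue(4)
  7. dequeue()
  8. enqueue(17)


enqueue(18) -> [18]
enqueue(50) -> [18, 50]
enqueue(38) -> [18, 50, 38]
dequeue()->18, [50, 38]
enqueue(41) -> [50, 38, 41]
enqueue(4) -> [50, 38, 41, 4]
dequeue()->50, [38, 41, 4]
enqueue(17) -> [38, 41, 4, 17]

Final queue: [38, 41, 4, 17]


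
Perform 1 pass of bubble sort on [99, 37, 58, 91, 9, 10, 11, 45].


Initial: [99, 37, 58, 91, 9, 10, 11, 45]
Pass 1: [37, 58, 91, 9, 10, 11, 45, 99] (7 swaps)

After 1 pass: [37, 58, 91, 9, 10, 11, 45, 99]


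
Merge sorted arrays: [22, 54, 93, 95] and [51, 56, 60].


Take 22 from A
Take 51 from B
Take 54 from A
Take 56 from B
Take 60 from B

Merged: [22, 51, 54, 56, 60, 93, 95]


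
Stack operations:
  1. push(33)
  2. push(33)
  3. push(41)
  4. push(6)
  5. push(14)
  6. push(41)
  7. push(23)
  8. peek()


push(33) -> [33]
push(33) -> [33, 33]
push(41) -> [33, 33, 41]
push(6) -> [33, 33, 41, 6]
push(14) -> [33, 33, 41, 6, 14]
push(41) -> [33, 33, 41, 6, 14, 41]
push(23) -> [33, 33, 41, 6, 14, 41, 23]
peek()->23

Final stack: [33, 33, 41, 6, 14, 41, 23]


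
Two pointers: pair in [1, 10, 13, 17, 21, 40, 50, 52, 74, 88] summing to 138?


lo=0(1)+hi=9(88)=89
lo=1(10)+hi=9(88)=98
lo=2(13)+hi=9(88)=101
lo=3(17)+hi=9(88)=105
lo=4(21)+hi=9(88)=109
lo=5(40)+hi=9(88)=128
lo=6(50)+hi=9(88)=138

Yes: 50+88=138


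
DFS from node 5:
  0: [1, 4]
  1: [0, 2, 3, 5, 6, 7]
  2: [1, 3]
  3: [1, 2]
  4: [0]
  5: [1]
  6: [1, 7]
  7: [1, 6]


Visit 5, push [1]
Visit 1, push [7, 6, 3, 2, 0]
Visit 0, push [4]
Visit 4, push []
Visit 2, push [3]
Visit 3, push []
Visit 6, push [7]
Visit 7, push []

DFS order: [5, 1, 0, 4, 2, 3, 6, 7]


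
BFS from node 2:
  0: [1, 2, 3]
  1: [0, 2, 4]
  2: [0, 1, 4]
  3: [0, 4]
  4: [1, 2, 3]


Visit 2, enqueue [0, 1, 4]
Visit 0, enqueue [3]
Visit 1, enqueue []
Visit 4, enqueue []
Visit 3, enqueue []

BFS order: [2, 0, 1, 4, 3]


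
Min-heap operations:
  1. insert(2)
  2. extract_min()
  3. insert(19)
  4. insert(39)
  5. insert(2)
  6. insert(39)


insert(2) -> [2]
extract_min()->2, []
insert(19) -> [19]
insert(39) -> [19, 39]
insert(2) -> [2, 39, 19]
insert(39) -> [2, 39, 19, 39]

Final heap: [2, 39, 19, 39]


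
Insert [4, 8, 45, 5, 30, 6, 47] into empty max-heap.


Insert 4: [4]
Insert 8: [8, 4]
Insert 45: [45, 4, 8]
Insert 5: [45, 5, 8, 4]
Insert 30: [45, 30, 8, 4, 5]
Insert 6: [45, 30, 8, 4, 5, 6]
Insert 47: [47, 30, 45, 4, 5, 6, 8]

Final heap: [47, 30, 45, 4, 5, 6, 8]


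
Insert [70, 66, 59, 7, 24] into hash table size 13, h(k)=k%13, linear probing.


Insert 70: h=5 -> slot 5
Insert 66: h=1 -> slot 1
Insert 59: h=7 -> slot 7
Insert 7: h=7, 1 probes -> slot 8
Insert 24: h=11 -> slot 11

Table: [None, 66, None, None, None, 70, None, 59, 7, None, None, 24, None]


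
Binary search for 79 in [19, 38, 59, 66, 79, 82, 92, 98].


Step 1: lo=0, hi=7, mid=3, val=66
Step 2: lo=4, hi=7, mid=5, val=82
Step 3: lo=4, hi=4, mid=4, val=79

Found at index 4


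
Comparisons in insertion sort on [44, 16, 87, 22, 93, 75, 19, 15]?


Algorithm: insertion sort
Input: [44, 16, 87, 22, 93, 75, 19, 15]
Sorted: [15, 16, 19, 22, 44, 75, 87, 93]

22


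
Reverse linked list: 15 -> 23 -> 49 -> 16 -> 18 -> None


Step 1: curr=15, set curr.next=prev(None) | reversed so far: 15
Step 2: curr=23, set curr.next=prev(15) | reversed so far: 23 -> 15
Step 3: curr=49, set curr.next=prev(23) | reversed so far: 49 -> 23 -> 15
Step 4: curr=16, set curr.next=prev(49) | reversed so far: 16 -> 49 -> 23 -> 15
Step 5: curr=18, set curr.next=prev(16) | reversed so far: 18 -> 16 -> 49 -> 23 -> 15

18 -> 16 -> 49 -> 23 -> 15 -> None


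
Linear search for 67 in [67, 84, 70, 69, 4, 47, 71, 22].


i=0: 67==67 found!

Found at 0, 1 comps


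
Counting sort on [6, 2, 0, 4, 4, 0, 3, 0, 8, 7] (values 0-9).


Input: [6, 2, 0, 4, 4, 0, 3, 0, 8, 7]
Counts: [3, 0, 1, 1, 2, 0, 1, 1, 1, 0]

Sorted: [0, 0, 0, 2, 3, 4, 4, 6, 7, 8]


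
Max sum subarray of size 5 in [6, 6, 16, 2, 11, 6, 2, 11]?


[0:5]: 41
[1:6]: 41
[2:7]: 37
[3:8]: 32

Max: 41 at [0:5]


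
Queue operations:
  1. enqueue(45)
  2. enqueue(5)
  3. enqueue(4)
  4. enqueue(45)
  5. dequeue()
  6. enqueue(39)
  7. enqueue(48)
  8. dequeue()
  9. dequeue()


enqueue(45) -> [45]
enqueue(5) -> [45, 5]
enqueue(4) -> [45, 5, 4]
enqueue(45) -> [45, 5, 4, 45]
dequeue()->45, [5, 4, 45]
enqueue(39) -> [5, 4, 45, 39]
enqueue(48) -> [5, 4, 45, 39, 48]
dequeue()->5, [4, 45, 39, 48]
dequeue()->4, [45, 39, 48]

Final queue: [45, 39, 48]


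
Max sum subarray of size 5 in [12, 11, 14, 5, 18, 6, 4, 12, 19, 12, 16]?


[0:5]: 60
[1:6]: 54
[2:7]: 47
[3:8]: 45
[4:9]: 59
[5:10]: 53
[6:11]: 63

Max: 63 at [6:11]


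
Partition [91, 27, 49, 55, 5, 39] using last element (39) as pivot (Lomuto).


Pivot: 39
  27 <= 39: swap -> [27, 91, 49, 55, 5, 39]
  5 <= 39: swap -> [27, 5, 49, 55, 91, 39]
Place pivot at 2: [27, 5, 39, 55, 91, 49]

Partitioned: [27, 5, 39, 55, 91, 49]


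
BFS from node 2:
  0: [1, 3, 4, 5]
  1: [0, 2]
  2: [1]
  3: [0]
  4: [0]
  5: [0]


Visit 2, enqueue [1]
Visit 1, enqueue [0]
Visit 0, enqueue [3, 4, 5]
Visit 3, enqueue []
Visit 4, enqueue []
Visit 5, enqueue []

BFS order: [2, 1, 0, 3, 4, 5]


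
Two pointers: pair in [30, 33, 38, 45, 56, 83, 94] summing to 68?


lo=0(30)+hi=6(94)=124
lo=0(30)+hi=5(83)=113
lo=0(30)+hi=4(56)=86
lo=0(30)+hi=3(45)=75
lo=0(30)+hi=2(38)=68

Yes: 30+38=68


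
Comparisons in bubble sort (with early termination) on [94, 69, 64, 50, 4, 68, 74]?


Algorithm: bubble sort (with early termination)
Input: [94, 69, 64, 50, 4, 68, 74]
Sorted: [4, 50, 64, 68, 69, 74, 94]

20


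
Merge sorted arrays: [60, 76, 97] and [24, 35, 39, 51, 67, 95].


Take 24 from B
Take 35 from B
Take 39 from B
Take 51 from B
Take 60 from A
Take 67 from B
Take 76 from A
Take 95 from B

Merged: [24, 35, 39, 51, 60, 67, 76, 95, 97]


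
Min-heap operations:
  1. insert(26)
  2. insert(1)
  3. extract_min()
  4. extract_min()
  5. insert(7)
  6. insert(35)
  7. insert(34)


insert(26) -> [26]
insert(1) -> [1, 26]
extract_min()->1, [26]
extract_min()->26, []
insert(7) -> [7]
insert(35) -> [7, 35]
insert(34) -> [7, 35, 34]

Final heap: [7, 35, 34]


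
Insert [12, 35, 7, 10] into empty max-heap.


Insert 12: [12]
Insert 35: [35, 12]
Insert 7: [35, 12, 7]
Insert 10: [35, 12, 7, 10]

Final heap: [35, 12, 7, 10]


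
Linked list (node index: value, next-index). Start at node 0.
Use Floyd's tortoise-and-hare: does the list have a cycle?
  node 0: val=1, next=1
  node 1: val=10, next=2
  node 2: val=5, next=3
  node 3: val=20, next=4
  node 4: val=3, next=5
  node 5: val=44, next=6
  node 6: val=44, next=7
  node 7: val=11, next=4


Floyd's tortoise (slow, +1) and hare (fast, +2):
  init: slow=0, fast=0
  step 1: slow=1, fast=2
  step 2: slow=2, fast=4
  step 3: slow=3, fast=6
  step 4: slow=4, fast=4
  slow == fast at node 4: cycle detected

Cycle: yes


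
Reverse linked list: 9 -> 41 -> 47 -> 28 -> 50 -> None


Step 1: curr=9, set curr.next=prev(None) | reversed so far: 9
Step 2: curr=41, set curr.next=prev(9) | reversed so far: 41 -> 9
Step 3: curr=47, set curr.next=prev(41) | reversed so far: 47 -> 41 -> 9
Step 4: curr=28, set curr.next=prev(47) | reversed so far: 28 -> 47 -> 41 -> 9
Step 5: curr=50, set curr.next=prev(28) | reversed so far: 50 -> 28 -> 47 -> 41 -> 9

50 -> 28 -> 47 -> 41 -> 9 -> None


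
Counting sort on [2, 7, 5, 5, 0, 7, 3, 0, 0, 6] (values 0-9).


Input: [2, 7, 5, 5, 0, 7, 3, 0, 0, 6]
Counts: [3, 0, 1, 1, 0, 2, 1, 2, 0, 0]

Sorted: [0, 0, 0, 2, 3, 5, 5, 6, 7, 7]


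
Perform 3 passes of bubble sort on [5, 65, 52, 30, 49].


Initial: [5, 65, 52, 30, 49]
Pass 1: [5, 52, 30, 49, 65] (3 swaps)
Pass 2: [5, 30, 49, 52, 65] (2 swaps)
Pass 3: [5, 30, 49, 52, 65] (0 swaps)

After 3 passes: [5, 30, 49, 52, 65]


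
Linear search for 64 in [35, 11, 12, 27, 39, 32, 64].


i=0: 35!=64
i=1: 11!=64
i=2: 12!=64
i=3: 27!=64
i=4: 39!=64
i=5: 32!=64
i=6: 64==64 found!

Found at 6, 7 comps


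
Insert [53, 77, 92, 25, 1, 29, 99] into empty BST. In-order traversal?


Insert 53: root
Insert 77: R from 53
Insert 92: R from 53 -> R from 77
Insert 25: L from 53
Insert 1: L from 53 -> L from 25
Insert 29: L from 53 -> R from 25
Insert 99: R from 53 -> R from 77 -> R from 92

In-order: [1, 25, 29, 53, 77, 92, 99]


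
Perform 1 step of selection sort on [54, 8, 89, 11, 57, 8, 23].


Initial: [54, 8, 89, 11, 57, 8, 23]
Step 1: min=8 at 1
  Swap: [8, 54, 89, 11, 57, 8, 23]

After 1 step: [8, 54, 89, 11, 57, 8, 23]


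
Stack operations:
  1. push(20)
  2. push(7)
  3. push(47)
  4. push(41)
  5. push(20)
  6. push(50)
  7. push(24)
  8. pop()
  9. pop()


push(20) -> [20]
push(7) -> [20, 7]
push(47) -> [20, 7, 47]
push(41) -> [20, 7, 47, 41]
push(20) -> [20, 7, 47, 41, 20]
push(50) -> [20, 7, 47, 41, 20, 50]
push(24) -> [20, 7, 47, 41, 20, 50, 24]
pop()->24, [20, 7, 47, 41, 20, 50]
pop()->50, [20, 7, 47, 41, 20]

Final stack: [20, 7, 47, 41, 20]


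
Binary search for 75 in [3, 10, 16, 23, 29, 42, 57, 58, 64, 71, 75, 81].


Step 1: lo=0, hi=11, mid=5, val=42
Step 2: lo=6, hi=11, mid=8, val=64
Step 3: lo=9, hi=11, mid=10, val=75

Found at index 10


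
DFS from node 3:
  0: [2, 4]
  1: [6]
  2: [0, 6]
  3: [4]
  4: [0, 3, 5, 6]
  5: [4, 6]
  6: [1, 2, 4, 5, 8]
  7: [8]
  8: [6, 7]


Visit 3, push [4]
Visit 4, push [6, 5, 0]
Visit 0, push [2]
Visit 2, push [6]
Visit 6, push [8, 5, 1]
Visit 1, push []
Visit 5, push []
Visit 8, push [7]
Visit 7, push []

DFS order: [3, 4, 0, 2, 6, 1, 5, 8, 7]


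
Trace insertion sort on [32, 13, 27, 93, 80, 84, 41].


Initial: [32, 13, 27, 93, 80, 84, 41]
Insert 13: [13, 32, 27, 93, 80, 84, 41]
Insert 27: [13, 27, 32, 93, 80, 84, 41]
Insert 93: [13, 27, 32, 93, 80, 84, 41]
Insert 80: [13, 27, 32, 80, 93, 84, 41]
Insert 84: [13, 27, 32, 80, 84, 93, 41]
Insert 41: [13, 27, 32, 41, 80, 84, 93]

Sorted: [13, 27, 32, 41, 80, 84, 93]


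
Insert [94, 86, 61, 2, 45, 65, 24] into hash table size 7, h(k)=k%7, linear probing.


Insert 94: h=3 -> slot 3
Insert 86: h=2 -> slot 2
Insert 61: h=5 -> slot 5
Insert 2: h=2, 2 probes -> slot 4
Insert 45: h=3, 3 probes -> slot 6
Insert 65: h=2, 5 probes -> slot 0
Insert 24: h=3, 5 probes -> slot 1

Table: [65, 24, 86, 94, 2, 61, 45]


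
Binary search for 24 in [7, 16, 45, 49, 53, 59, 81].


Step 1: lo=0, hi=6, mid=3, val=49
Step 2: lo=0, hi=2, mid=1, val=16
Step 3: lo=2, hi=2, mid=2, val=45

Not found


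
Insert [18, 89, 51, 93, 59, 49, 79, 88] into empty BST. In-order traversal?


Insert 18: root
Insert 89: R from 18
Insert 51: R from 18 -> L from 89
Insert 93: R from 18 -> R from 89
Insert 59: R from 18 -> L from 89 -> R from 51
Insert 49: R from 18 -> L from 89 -> L from 51
Insert 79: R from 18 -> L from 89 -> R from 51 -> R from 59
Insert 88: R from 18 -> L from 89 -> R from 51 -> R from 59 -> R from 79

In-order: [18, 49, 51, 59, 79, 88, 89, 93]


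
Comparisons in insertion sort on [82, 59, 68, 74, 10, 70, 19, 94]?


Algorithm: insertion sort
Input: [82, 59, 68, 74, 10, 70, 19, 94]
Sorted: [10, 19, 59, 68, 70, 74, 82, 94]

19


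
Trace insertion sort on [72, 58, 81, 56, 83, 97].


Initial: [72, 58, 81, 56, 83, 97]
Insert 58: [58, 72, 81, 56, 83, 97]
Insert 81: [58, 72, 81, 56, 83, 97]
Insert 56: [56, 58, 72, 81, 83, 97]
Insert 83: [56, 58, 72, 81, 83, 97]
Insert 97: [56, 58, 72, 81, 83, 97]

Sorted: [56, 58, 72, 81, 83, 97]


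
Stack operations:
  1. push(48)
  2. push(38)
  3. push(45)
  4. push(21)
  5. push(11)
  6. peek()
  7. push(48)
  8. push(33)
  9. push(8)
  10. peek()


push(48) -> [48]
push(38) -> [48, 38]
push(45) -> [48, 38, 45]
push(21) -> [48, 38, 45, 21]
push(11) -> [48, 38, 45, 21, 11]
peek()->11
push(48) -> [48, 38, 45, 21, 11, 48]
push(33) -> [48, 38, 45, 21, 11, 48, 33]
push(8) -> [48, 38, 45, 21, 11, 48, 33, 8]
peek()->8

Final stack: [48, 38, 45, 21, 11, 48, 33, 8]


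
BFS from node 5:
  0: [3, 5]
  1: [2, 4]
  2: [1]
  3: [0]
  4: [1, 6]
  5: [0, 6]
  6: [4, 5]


Visit 5, enqueue [0, 6]
Visit 0, enqueue [3]
Visit 6, enqueue [4]
Visit 3, enqueue []
Visit 4, enqueue [1]
Visit 1, enqueue [2]
Visit 2, enqueue []

BFS order: [5, 0, 6, 3, 4, 1, 2]


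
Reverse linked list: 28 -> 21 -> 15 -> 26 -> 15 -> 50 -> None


Step 1: curr=28, set curr.next=prev(None) | reversed so far: 28
Step 2: curr=21, set curr.next=prev(28) | reversed so far: 21 -> 28
Step 3: curr=15, set curr.next=prev(21) | reversed so far: 15 -> 21 -> 28
Step 4: curr=26, set curr.next=prev(15) | reversed so far: 26 -> 15 -> 21 -> 28
Step 5: curr=15, set curr.next=prev(26) | reversed so far: 15 -> 26 -> 15 -> 21 -> 28
Step 6: curr=50, set curr.next=prev(15) | reversed so far: 50 -> 15 -> 26 -> 15 -> 21 -> 28

50 -> 15 -> 26 -> 15 -> 21 -> 28 -> None


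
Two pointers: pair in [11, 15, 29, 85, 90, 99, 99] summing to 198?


lo=0(11)+hi=6(99)=110
lo=1(15)+hi=6(99)=114
lo=2(29)+hi=6(99)=128
lo=3(85)+hi=6(99)=184
lo=4(90)+hi=6(99)=189
lo=5(99)+hi=6(99)=198

Yes: 99+99=198


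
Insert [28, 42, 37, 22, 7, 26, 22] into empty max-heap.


Insert 28: [28]
Insert 42: [42, 28]
Insert 37: [42, 28, 37]
Insert 22: [42, 28, 37, 22]
Insert 7: [42, 28, 37, 22, 7]
Insert 26: [42, 28, 37, 22, 7, 26]
Insert 22: [42, 28, 37, 22, 7, 26, 22]

Final heap: [42, 28, 37, 22, 7, 26, 22]


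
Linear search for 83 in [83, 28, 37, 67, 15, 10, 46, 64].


i=0: 83==83 found!

Found at 0, 1 comps


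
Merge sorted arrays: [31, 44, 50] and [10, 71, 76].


Take 10 from B
Take 31 from A
Take 44 from A
Take 50 from A

Merged: [10, 31, 44, 50, 71, 76]


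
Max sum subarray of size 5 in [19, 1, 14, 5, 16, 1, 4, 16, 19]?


[0:5]: 55
[1:6]: 37
[2:7]: 40
[3:8]: 42
[4:9]: 56

Max: 56 at [4:9]


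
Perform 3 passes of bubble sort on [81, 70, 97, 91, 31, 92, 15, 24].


Initial: [81, 70, 97, 91, 31, 92, 15, 24]
Pass 1: [70, 81, 91, 31, 92, 15, 24, 97] (6 swaps)
Pass 2: [70, 81, 31, 91, 15, 24, 92, 97] (3 swaps)
Pass 3: [70, 31, 81, 15, 24, 91, 92, 97] (3 swaps)

After 3 passes: [70, 31, 81, 15, 24, 91, 92, 97]


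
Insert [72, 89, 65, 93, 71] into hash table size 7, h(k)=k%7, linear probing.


Insert 72: h=2 -> slot 2
Insert 89: h=5 -> slot 5
Insert 65: h=2, 1 probes -> slot 3
Insert 93: h=2, 2 probes -> slot 4
Insert 71: h=1 -> slot 1

Table: [None, 71, 72, 65, 93, 89, None]


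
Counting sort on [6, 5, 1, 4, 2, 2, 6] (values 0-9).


Input: [6, 5, 1, 4, 2, 2, 6]
Counts: [0, 1, 2, 0, 1, 1, 2, 0, 0, 0]

Sorted: [1, 2, 2, 4, 5, 6, 6]


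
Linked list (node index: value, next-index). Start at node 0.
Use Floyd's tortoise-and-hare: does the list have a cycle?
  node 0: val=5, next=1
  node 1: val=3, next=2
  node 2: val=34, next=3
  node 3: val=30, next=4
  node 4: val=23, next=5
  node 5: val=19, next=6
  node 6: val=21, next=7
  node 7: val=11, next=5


Floyd's tortoise (slow, +1) and hare (fast, +2):
  init: slow=0, fast=0
  step 1: slow=1, fast=2
  step 2: slow=2, fast=4
  step 3: slow=3, fast=6
  step 4: slow=4, fast=5
  step 5: slow=5, fast=7
  step 6: slow=6, fast=6
  slow == fast at node 6: cycle detected

Cycle: yes


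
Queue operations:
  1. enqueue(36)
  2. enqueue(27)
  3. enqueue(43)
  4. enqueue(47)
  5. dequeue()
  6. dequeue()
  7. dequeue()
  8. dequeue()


enqueue(36) -> [36]
enqueue(27) -> [36, 27]
enqueue(43) -> [36, 27, 43]
enqueue(47) -> [36, 27, 43, 47]
dequeue()->36, [27, 43, 47]
dequeue()->27, [43, 47]
dequeue()->43, [47]
dequeue()->47, []

Final queue: []


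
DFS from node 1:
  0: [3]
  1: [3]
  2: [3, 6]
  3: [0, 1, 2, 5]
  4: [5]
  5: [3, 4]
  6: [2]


Visit 1, push [3]
Visit 3, push [5, 2, 0]
Visit 0, push []
Visit 2, push [6]
Visit 6, push []
Visit 5, push [4]
Visit 4, push []

DFS order: [1, 3, 0, 2, 6, 5, 4]


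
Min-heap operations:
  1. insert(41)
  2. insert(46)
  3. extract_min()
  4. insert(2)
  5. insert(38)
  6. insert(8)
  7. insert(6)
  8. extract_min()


insert(41) -> [41]
insert(46) -> [41, 46]
extract_min()->41, [46]
insert(2) -> [2, 46]
insert(38) -> [2, 46, 38]
insert(8) -> [2, 8, 38, 46]
insert(6) -> [2, 6, 38, 46, 8]
extract_min()->2, [6, 8, 38, 46]

Final heap: [6, 8, 38, 46]
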